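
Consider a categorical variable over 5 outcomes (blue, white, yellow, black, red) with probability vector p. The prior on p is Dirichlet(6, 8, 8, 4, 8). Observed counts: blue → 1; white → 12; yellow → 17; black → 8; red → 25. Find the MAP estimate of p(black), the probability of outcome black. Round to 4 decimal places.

MAP estimate of p(black) = 0.1196

The posterior is Dirichlet(αᵢ + nᵢ) = Dirichlet(7, 20, 25, 12, 33).
For a Dirichlet(a₁,…,a_K) with all aᵢ > 1, the mode has j-th component (aⱼ − 1)/(Σaᵢ − K).
Here Σaᵢ = 97 and K = 5, so p(black) = (12 − 1)/(97 − 5) = 11/92 ≈ 0.1196.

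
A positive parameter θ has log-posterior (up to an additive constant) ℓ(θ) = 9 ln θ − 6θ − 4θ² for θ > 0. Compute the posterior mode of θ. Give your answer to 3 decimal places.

ℓ'(θ) = 9/θ − 6 − 8θ. Setting this to zero and multiplying by θ: 8θ² + 6θ − 9 = 0.
θ = (−6 + √(6² + 4·8·9)) / (2·8) = (−6 + √324) / 16 = (−6 + 18)/16 = 3/4.
ℓ''(θ) = −9/θ² − 8 < 0, confirming a maximum.

θ̂_MAP = 0.750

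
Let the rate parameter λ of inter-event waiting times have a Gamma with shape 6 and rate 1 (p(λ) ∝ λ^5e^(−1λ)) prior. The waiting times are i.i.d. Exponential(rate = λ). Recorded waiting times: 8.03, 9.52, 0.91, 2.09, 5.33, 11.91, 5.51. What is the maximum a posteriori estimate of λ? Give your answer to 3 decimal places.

The Exponential(rate=λ) likelihood is ∝ λ^n e^(−λΣtᵢ). Here n = 7 and Σtᵢ = 8.03 + 9.52 + 0.91 + 2.09 + 5.33 + 11.91 + 5.51 = 43.30.
Posterior ∝ λ^5e^(−1λ) · λ^7e^(−43.30λ) = λ^12e^(−44.30λ), i.e. Gamma(13, 44.30).
Mode = (a−1)/b = 12/44.30 ≈ 0.271.

λ̂_MAP = 0.271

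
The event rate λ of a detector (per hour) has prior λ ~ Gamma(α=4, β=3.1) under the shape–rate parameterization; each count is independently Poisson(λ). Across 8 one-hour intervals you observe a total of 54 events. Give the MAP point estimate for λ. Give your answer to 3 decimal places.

Σxᵢ = 54, n = 8.
Posterior ∝ λ^3e^(−3.1λ) · λ^54e^(−8λ) = λ^57e^(−11.1λ), i.e. Gamma(shape=58, rate=11.1).
The mode of a Gamma(a, b) with a ≥ 1 (shape–rate) is (a−1)/b = 57/11.1 ≈ 5.135.

λ̂_MAP = 5.135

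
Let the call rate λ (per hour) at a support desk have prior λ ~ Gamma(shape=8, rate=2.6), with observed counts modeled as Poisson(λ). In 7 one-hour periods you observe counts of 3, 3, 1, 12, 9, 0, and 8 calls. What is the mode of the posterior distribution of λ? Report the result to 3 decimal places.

λ̂_MAP = 4.479

Σxᵢ = 3+3+1+12+9+0+8 = 36, with n = 7.
Posterior ∝ λ^7e^(−2.6λ) · λ^36e^(−7λ) = λ^43e^(−9.6λ), i.e. Gamma(shape=44, rate=9.6).
The mode of a Gamma(a, b) with a ≥ 1 (shape–rate) is (a−1)/b = 43/9.6 ≈ 4.479.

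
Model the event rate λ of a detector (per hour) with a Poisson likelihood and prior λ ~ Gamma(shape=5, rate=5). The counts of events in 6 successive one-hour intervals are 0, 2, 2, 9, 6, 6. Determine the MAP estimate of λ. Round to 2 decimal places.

λ̂_MAP = 2.64

Σxᵢ = 0+2+2+9+6+6 = 25, with n = 6.
Posterior ∝ λ^4e^(−5λ) · λ^25e^(−6λ) = λ^29e^(−11λ), i.e. Gamma(shape=30, rate=11).
The mode of a Gamma(a, b) with a ≥ 1 (shape–rate) is (a−1)/b = 29/11 ≈ 2.64.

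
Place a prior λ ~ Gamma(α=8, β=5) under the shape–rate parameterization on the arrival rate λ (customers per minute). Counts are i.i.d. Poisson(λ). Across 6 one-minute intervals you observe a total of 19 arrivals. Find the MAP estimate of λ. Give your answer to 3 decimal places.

λ̂_MAP = 2.364

Σxᵢ = 19, n = 6.
Posterior ∝ λ^7e^(−5λ) · λ^19e^(−6λ) = λ^26e^(−11λ), i.e. Gamma(shape=27, rate=11).
The mode of a Gamma(a, b) with a ≥ 1 (shape–rate) is (a−1)/b = 26/11 ≈ 2.364.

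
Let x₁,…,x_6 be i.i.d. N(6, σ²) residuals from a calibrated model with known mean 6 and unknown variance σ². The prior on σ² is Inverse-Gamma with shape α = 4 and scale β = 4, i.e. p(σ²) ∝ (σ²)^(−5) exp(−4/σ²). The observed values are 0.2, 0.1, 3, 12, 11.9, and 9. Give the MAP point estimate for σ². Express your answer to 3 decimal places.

σ̂²_MAP = 10.329

Sum of squared deviations about the known mean: SS = (0.2−6)² + (0.1−6)² + (3−6)² + (12−6)² + (11.9−6)² + (9−6)² = 157.26.
The Normal likelihood contributes (σ²)^(−n/2) exp(−SS/(2σ²)), so the posterior is Inverse-Gamma(α + n/2, β + SS/2) = Inverse-Gamma(7, 82.63).
The mode of Inverse-Gamma(a, b) is b/(a+1) = 82.63/8 ≈ 10.329.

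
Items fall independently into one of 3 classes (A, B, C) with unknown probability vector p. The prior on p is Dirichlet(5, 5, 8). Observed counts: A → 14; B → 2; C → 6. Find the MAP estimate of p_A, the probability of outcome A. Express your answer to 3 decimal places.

The posterior is Dirichlet(αᵢ + nᵢ) = Dirichlet(19, 7, 14).
For a Dirichlet(a₁,…,a_K) with all aᵢ > 1, the mode has j-th component (aⱼ − 1)/(Σaᵢ − K).
Here Σaᵢ = 40 and K = 3, so p_A = (19 − 1)/(40 − 3) = 18/37 ≈ 0.486.

MAP estimate of p_A = 0.486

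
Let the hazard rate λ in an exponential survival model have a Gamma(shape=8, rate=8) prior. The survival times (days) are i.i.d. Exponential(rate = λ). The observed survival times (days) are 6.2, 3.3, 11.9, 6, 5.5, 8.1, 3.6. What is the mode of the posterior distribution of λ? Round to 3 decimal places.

λ̂_MAP = 0.266

The Exponential(rate=λ) likelihood is ∝ λ^n e^(−λΣtᵢ). Here n = 7 and Σtᵢ = 6.2 + 3.3 + 11.9 + 6 + 5.5 + 8.1 + 3.6 = 44.6.
Posterior ∝ λ^7e^(−8λ) · λ^7e^(−44.6λ) = λ^14e^(−52.6λ), i.e. Gamma(15, 52.6).
Mode = (a−1)/b = 14/52.6 ≈ 0.266.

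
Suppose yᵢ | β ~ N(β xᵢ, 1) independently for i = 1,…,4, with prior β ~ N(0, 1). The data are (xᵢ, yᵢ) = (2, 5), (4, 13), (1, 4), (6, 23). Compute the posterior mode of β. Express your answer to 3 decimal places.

log p(β | y) = −Σ(yᵢ − βxᵢ)²/(2·1) − β²/(2·1) + const.
Setting the derivative to zero: Σxᵢ(yᵢ − βxᵢ)/1 − β/1 = 0, so β = Σxᵢyᵢ / (Σxᵢ² + σ²/τ²).
Σxᵢyᵢ = 2·5 + 4·13 + 1·4 + 6·23 = 204; Σxᵢ² = 57; σ²/τ² = 1.
β̂_MAP = 204 / (57 + 1) = 204/58 ≈ 3.517.

β̂_MAP = 3.517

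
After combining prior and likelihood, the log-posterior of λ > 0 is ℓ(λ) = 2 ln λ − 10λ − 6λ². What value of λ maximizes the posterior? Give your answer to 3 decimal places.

ℓ'(λ) = 2/λ − 10 − 12λ. Setting this to zero and multiplying by λ: 12λ² + 10λ − 2 = 0.
λ = (−10 + √(10² + 4·12·2)) / (2·12) = (−10 + √196) / 24 = (−10 + 14)/24 = 1/6.
ℓ''(λ) = −2/λ² − 12 < 0, confirming a maximum.

λ̂_MAP = 0.167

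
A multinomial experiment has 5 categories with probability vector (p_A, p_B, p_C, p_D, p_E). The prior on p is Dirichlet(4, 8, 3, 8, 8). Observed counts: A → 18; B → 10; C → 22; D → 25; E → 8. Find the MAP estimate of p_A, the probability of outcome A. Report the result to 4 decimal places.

MAP estimate of p_A = 0.1927

The posterior is Dirichlet(αᵢ + nᵢ) = Dirichlet(22, 18, 25, 33, 16).
For a Dirichlet(a₁,…,a_K) with all aᵢ > 1, the mode has j-th component (aⱼ − 1)/(Σaᵢ − K).
Here Σaᵢ = 114 and K = 5, so p_A = (22 − 1)/(114 − 5) = 21/109 ≈ 0.1927.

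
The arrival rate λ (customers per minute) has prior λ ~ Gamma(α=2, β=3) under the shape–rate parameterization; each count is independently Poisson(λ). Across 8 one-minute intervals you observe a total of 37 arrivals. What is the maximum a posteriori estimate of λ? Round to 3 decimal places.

λ̂_MAP = 3.455

Σxᵢ = 37, n = 8.
Posterior ∝ λe^(−3λ) · λ^37e^(−8λ) = λ^38e^(−11λ), i.e. Gamma(shape=39, rate=11).
The mode of a Gamma(a, b) with a ≥ 1 (shape–rate) is (a−1)/b = 38/11 ≈ 3.455.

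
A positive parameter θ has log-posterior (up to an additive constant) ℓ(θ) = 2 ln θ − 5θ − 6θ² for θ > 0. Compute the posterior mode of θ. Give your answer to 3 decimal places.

ℓ'(θ) = 2/θ − 5 − 12θ. Setting this to zero and multiplying by θ: 12θ² + 5θ − 2 = 0.
θ = (−5 + √(5² + 4·12·2)) / (2·12) = (−5 + √121) / 24 = (−5 + 11)/24 = 1/4.
ℓ''(θ) = −2/θ² − 12 < 0, confirming a maximum.

θ̂_MAP = 0.250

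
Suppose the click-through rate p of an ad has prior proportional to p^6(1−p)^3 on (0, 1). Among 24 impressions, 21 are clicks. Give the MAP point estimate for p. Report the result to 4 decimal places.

The prior density ∝ p^6(1−p)^3 is the kernel of Beta(7, 4).
Data: 21 successes in 24 trials. The binomial likelihood contributes p^21(1−p)^3, so the posterior is Beta(7+21, 4+3) = Beta(28, 7).
For Beta(a, b) with a, b > 1 the mode is (a−1)/(a+b−2) = 27/33 ≈ 0.8182.

p̂_MAP = 0.8182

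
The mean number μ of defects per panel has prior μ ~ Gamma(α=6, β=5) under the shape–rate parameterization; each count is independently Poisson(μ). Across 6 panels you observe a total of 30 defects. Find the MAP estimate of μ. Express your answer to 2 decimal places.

Σxᵢ = 30, n = 6.
Posterior ∝ μ^5e^(−5μ) · μ^30e^(−6μ) = μ^35e^(−11μ), i.e. Gamma(shape=36, rate=11).
The mode of a Gamma(a, b) with a ≥ 1 (shape–rate) is (a−1)/b = 35/11 ≈ 3.18.

μ̂_MAP = 3.18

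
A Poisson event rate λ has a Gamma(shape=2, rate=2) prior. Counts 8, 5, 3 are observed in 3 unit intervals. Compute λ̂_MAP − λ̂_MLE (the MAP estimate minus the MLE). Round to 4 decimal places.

MAP − MLE = -1.9333

Σxᵢ = 16. Posterior is Gamma(18, 5); MAP = (18−1)/5 = 17/5 ≈ 3.40000.
MLE = x̄ = 16/3 ≈ 5.33333.
Difference = 17/5 − 16/3 = -29/15 ≈ -1.9333.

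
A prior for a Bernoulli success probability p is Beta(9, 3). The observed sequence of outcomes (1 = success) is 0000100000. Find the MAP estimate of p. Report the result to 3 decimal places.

Prior: Beta(9, 3).
Data: 1 success in 10 trials (from the sequence). The binomial likelihood contributes p(1−p)^9, so the posterior is Beta(9+1, 3+9) = Beta(10, 12).
For Beta(a, b) with a, b > 1 the mode is (a−1)/(a+b−2) = 9/20 ≈ 0.450.

p̂_MAP = 0.450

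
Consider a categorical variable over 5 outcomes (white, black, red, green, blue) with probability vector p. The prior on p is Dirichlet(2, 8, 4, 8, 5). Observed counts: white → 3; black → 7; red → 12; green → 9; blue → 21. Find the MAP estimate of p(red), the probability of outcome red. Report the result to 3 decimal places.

The posterior is Dirichlet(αᵢ + nᵢ) = Dirichlet(5, 15, 16, 17, 26).
For a Dirichlet(a₁,…,a_K) with all aᵢ > 1, the mode has j-th component (aⱼ − 1)/(Σaᵢ − K).
Here Σaᵢ = 79 and K = 5, so p(red) = (16 − 1)/(79 − 5) = 15/74 ≈ 0.203.

MAP estimate of p(red) = 0.203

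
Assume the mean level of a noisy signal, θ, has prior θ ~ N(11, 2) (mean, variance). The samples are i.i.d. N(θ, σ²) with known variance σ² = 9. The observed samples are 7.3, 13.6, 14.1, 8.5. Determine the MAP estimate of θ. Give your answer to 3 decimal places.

n = 4; x̄ = (7.3 + 13.6 + 14.1 + 8.5)/4 = 43.5/4 = 10.875.
For a Normal prior and Normal likelihood with known variance, the posterior is Normal; its mode equals its mean, the precision-weighted average.
Prior precision 1/σ₀² = 1/2 = 0.5; data precision n/σ² = 4/9.
θ̂ = (0.5·11 + (4/9)·10.875) / (0.5 + 4/9) = (31/3)/(17/18) = 186/17 ≈ 10.941.

θ̂_MAP = 10.941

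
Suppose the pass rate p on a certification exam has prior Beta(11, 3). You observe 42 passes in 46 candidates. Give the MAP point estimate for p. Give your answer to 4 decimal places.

p̂_MAP = 0.8966

Prior: Beta(11, 3).
Data: 42 successes in 46 trials. The binomial likelihood contributes p^42(1−p)^4, so the posterior is Beta(11+42, 3+4) = Beta(53, 7).
For Beta(a, b) with a, b > 1 the mode is (a−1)/(a+b−2) = 52/58 ≈ 0.8966.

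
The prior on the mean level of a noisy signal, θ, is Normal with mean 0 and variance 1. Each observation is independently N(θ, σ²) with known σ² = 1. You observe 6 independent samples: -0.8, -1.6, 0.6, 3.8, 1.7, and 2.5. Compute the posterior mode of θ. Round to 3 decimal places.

θ̂_MAP = 0.886

n = 6; x̄ = ((-0.8) + (-1.6) + 0.6 + 3.8 + 1.7 + 2.5)/6 = 6.2/6 = 31/30 ≈ 1.0333.
For a Normal prior and Normal likelihood with known variance, the posterior is Normal; its mode equals its mean, the precision-weighted average.
Prior precision 1/σ₀² = 1/1 = 1; data precision n/σ² = 6/1 = 6.
θ̂ = (1·0 + 6·(31/30)) / (1 + 6) = 6.2/7 = 31/35 ≈ 0.886.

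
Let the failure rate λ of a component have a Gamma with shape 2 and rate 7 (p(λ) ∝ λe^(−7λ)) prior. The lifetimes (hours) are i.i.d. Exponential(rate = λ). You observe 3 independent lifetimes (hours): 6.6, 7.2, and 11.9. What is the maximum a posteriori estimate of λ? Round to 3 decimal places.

λ̂_MAP = 0.122

The Exponential(rate=λ) likelihood is ∝ λ^n e^(−λΣtᵢ). Here n = 3 and Σtᵢ = 6.6 + 7.2 + 11.9 = 25.7.
Posterior ∝ λe^(−7λ) · λ^3e^(−25.7λ) = λ^4e^(−32.7λ), i.e. Gamma(5, 32.7).
Mode = (a−1)/b = 4/32.7 ≈ 0.122.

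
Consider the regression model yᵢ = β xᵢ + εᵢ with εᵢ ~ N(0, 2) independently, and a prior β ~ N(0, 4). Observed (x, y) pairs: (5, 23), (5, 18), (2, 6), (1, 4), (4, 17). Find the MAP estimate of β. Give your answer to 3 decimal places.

β̂_MAP = 4.042

log p(β | y) = −Σ(yᵢ − βxᵢ)²/(2·2) − β²/(2·4) + const.
Setting the derivative to zero: Σxᵢ(yᵢ − βxᵢ)/2 − β/4 = 0, so β = Σxᵢyᵢ / (Σxᵢ² + σ²/τ²).
Σxᵢyᵢ = 5·23 + 5·18 + 2·6 + 1·4 + 4·17 = 289; Σxᵢ² = 71; σ²/τ² = 0.5.
β̂_MAP = 289 / (71 + 0.5) = 289/71.5 ≈ 4.042.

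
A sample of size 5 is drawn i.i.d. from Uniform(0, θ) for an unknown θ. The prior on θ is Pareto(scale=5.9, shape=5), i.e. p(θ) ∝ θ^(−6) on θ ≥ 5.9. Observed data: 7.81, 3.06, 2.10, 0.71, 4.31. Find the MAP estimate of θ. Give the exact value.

θ̂_MAP = 7.81

The Uniform(0, θ) likelihood is θ^(−n) for θ ≥ max(xᵢ), zero otherwise. Here max(xᵢ) = 7.81.
Posterior ∝ θ^(−6) · θ^(−5) = θ^(−11) on θ ≥ max(5.9, 7.81) = 7.81.
This density is strictly decreasing in θ, so the posterior mode lies at the lower boundary of the support.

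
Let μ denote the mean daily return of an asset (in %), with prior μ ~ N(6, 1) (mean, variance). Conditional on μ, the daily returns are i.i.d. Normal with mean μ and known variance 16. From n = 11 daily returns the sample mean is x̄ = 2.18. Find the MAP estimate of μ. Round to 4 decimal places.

n = 11, x̄ = 2.18.
For a Normal prior and Normal likelihood with known variance, the posterior is Normal; its mode equals its mean, the precision-weighted average.
Prior precision 1/σ₀² = 1/1 = 1; data precision n/σ² = 11/16 = 0.6875.
μ̂ = (1·6 + 0.6875·2.18) / (1 + 0.6875) = 7.49875/1.6875 = 5999/1350 ≈ 4.4437.

μ̂_MAP = 4.4437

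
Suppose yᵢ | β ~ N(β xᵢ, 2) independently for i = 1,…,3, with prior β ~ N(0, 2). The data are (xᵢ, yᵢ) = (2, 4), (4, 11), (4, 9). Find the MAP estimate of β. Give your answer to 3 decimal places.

log p(β | y) = −Σ(yᵢ − βxᵢ)²/(2·2) − β²/(2·2) + const.
Setting the derivative to zero: Σxᵢ(yᵢ − βxᵢ)/2 − β/2 = 0, so β = Σxᵢyᵢ / (Σxᵢ² + σ²/τ²).
Σxᵢyᵢ = 2·4 + 4·11 + 4·9 = 88; Σxᵢ² = 36; σ²/τ² = 1.
β̂_MAP = 88 / (36 + 1) = 88/37 ≈ 2.378.

β̂_MAP = 2.378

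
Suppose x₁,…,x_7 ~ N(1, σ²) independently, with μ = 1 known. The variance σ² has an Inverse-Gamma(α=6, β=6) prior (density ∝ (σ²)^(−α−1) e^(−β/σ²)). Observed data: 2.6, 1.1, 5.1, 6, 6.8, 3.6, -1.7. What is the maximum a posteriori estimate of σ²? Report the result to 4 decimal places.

σ̂²_MAP = 4.9557

Sum of squared deviations about the known mean: SS = (2.6−1)² + (1.1−1)² + (5.1−1)² + (6−1)² + (6.8−1)² + (3.6−1)² + (-1.7−1)² = 92.07.
The Normal likelihood contributes (σ²)^(−n/2) exp(−SS/(2σ²)), so the posterior is Inverse-Gamma(α + n/2, β + SS/2) = Inverse-Gamma(9.5, 52.035).
The mode of Inverse-Gamma(a, b) is b/(a+1) = 52.035/10.5 ≈ 4.9557.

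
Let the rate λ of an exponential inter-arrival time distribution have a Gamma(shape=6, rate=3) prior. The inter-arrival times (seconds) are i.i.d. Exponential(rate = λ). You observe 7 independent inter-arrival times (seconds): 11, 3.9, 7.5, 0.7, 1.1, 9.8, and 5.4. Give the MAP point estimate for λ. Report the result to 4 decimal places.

λ̂_MAP = 0.2830

The Exponential(rate=λ) likelihood is ∝ λ^n e^(−λΣtᵢ). Here n = 7 and Σtᵢ = 11 + 3.9 + 7.5 + 0.7 + 1.1 + 9.8 + 5.4 = 39.4.
Posterior ∝ λ^5e^(−3λ) · λ^7e^(−39.4λ) = λ^12e^(−42.4λ), i.e. Gamma(13, 42.4).
Mode = (a−1)/b = 12/42.4 ≈ 0.2830.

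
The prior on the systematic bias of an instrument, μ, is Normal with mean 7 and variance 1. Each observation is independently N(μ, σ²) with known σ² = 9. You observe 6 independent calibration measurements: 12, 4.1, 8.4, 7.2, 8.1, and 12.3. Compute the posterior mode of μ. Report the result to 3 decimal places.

μ̂_MAP = 7.673

n = 6; x̄ = (12 + 4.1 + 8.4 + 7.2 + 8.1 + 12.3)/6 = 52.1/6 = 521/60 ≈ 8.6833.
For a Normal prior and Normal likelihood with known variance, the posterior is Normal; its mode equals its mean, the precision-weighted average.
Prior precision 1/σ₀² = 1/1 = 1; data precision n/σ² = 6/9 = 2/3.
μ̂ = (1·7 + (2/3)·(521/60)) / (1 + 2/3) = (1151/90)/(5/3) = 1151/150 ≈ 7.673.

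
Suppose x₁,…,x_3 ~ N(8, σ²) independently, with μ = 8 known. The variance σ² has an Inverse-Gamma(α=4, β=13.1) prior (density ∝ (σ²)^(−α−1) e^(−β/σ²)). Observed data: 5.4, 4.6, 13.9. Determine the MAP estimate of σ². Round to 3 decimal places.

Sum of squared deviations about the known mean: SS = (5.4−8)² + (4.6−8)² + (13.9−8)² = 53.13.
The Normal likelihood contributes (σ²)^(−n/2) exp(−SS/(2σ²)), so the posterior is Inverse-Gamma(α + n/2, β + SS/2) = Inverse-Gamma(5.5, 39.665).
The mode of Inverse-Gamma(a, b) is b/(a+1) = 39.665/6.5 ≈ 6.102.

σ̂²_MAP = 6.102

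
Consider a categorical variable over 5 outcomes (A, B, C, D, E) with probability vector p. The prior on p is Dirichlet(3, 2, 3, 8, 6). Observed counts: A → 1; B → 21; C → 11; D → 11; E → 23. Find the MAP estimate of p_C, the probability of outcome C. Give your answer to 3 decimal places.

The posterior is Dirichlet(αᵢ + nᵢ) = Dirichlet(4, 23, 14, 19, 29).
For a Dirichlet(a₁,…,a_K) with all aᵢ > 1, the mode has j-th component (aⱼ − 1)/(Σaᵢ − K).
Here Σaᵢ = 89 and K = 5, so p_C = (14 − 1)/(89 − 5) = 13/84 ≈ 0.155.

MAP estimate of p_C = 0.155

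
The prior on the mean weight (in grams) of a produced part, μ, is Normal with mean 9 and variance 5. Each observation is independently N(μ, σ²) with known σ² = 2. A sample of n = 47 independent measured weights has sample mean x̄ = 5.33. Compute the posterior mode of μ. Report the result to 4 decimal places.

μ̂_MAP = 5.3610

n = 47, x̄ = 5.33.
For a Normal prior and Normal likelihood with known variance, the posterior is Normal; its mode equals its mean, the precision-weighted average.
Prior precision 1/σ₀² = 1/5 = 0.2; data precision n/σ² = 47/2 = 23.5.
μ̂ = (0.2·9 + 23.5·5.33) / (0.2 + 23.5) = 127.055/23.7 = 25411/4740 ≈ 5.3610.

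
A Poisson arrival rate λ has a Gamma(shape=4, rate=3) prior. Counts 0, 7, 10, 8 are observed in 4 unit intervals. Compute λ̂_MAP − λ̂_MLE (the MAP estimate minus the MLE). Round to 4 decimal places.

MAP − MLE = -2.2500

Σxᵢ = 25. Posterior is Gamma(29, 7); MAP = (29−1)/7 = 28/7 ≈ 4.00000.
MLE = x̄ = 25/4 ≈ 6.25000.
Difference = 28/7 − 25/4 = -9/4 ≈ -2.2500.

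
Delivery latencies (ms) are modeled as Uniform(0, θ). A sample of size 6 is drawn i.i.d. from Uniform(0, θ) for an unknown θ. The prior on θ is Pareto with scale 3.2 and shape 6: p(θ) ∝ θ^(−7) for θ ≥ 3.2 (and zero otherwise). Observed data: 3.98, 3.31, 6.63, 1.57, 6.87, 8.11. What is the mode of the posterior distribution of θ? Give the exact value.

The Uniform(0, θ) likelihood is θ^(−n) for θ ≥ max(xᵢ), zero otherwise. Here max(xᵢ) = 8.11.
Posterior ∝ θ^(−7) · θ^(−6) = θ^(−13) on θ ≥ max(3.2, 8.11) = 8.11.
This density is strictly decreasing in θ, so the posterior mode lies at the lower boundary of the support.

θ̂_MAP = 8.11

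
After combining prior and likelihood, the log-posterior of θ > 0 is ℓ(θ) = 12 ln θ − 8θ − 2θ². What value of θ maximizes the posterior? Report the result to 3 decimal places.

ℓ'(θ) = 12/θ − 8 − 4θ. Setting this to zero and multiplying by θ: 4θ² + 8θ − 12 = 0.
θ = (−8 + √(8² + 4·4·12)) / (2·4) = (−8 + √256) / 8 = (−8 + 16)/8 = 1.
ℓ''(θ) = −12/θ² − 4 < 0, confirming a maximum.

θ̂_MAP = 1.000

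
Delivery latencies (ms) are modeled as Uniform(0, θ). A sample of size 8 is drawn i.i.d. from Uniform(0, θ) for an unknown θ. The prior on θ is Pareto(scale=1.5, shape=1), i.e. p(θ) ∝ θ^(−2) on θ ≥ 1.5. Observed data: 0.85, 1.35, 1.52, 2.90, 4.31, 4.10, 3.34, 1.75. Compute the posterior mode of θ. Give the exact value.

θ̂_MAP = 4.31

The Uniform(0, θ) likelihood is θ^(−n) for θ ≥ max(xᵢ), zero otherwise. Here max(xᵢ) = 4.31.
Posterior ∝ θ^(−2) · θ^(−8) = θ^(−10) on θ ≥ max(1.5, 4.31) = 4.31.
This density is strictly decreasing in θ, so the posterior mode lies at the lower boundary of the support.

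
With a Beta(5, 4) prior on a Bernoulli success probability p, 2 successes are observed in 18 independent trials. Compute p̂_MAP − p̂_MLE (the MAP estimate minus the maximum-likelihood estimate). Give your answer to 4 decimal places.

MAP − MLE = 0.1289

Posterior is Beta(7, 20); MAP = (7−1)/(27−2) = 6/25 ≈ 0.24000.
MLE ignores the prior: p̂_MLE = k/n = 2/18 ≈ 0.11111.
Difference = 6/25 − 2/18 = 29/225 ≈ 0.1289.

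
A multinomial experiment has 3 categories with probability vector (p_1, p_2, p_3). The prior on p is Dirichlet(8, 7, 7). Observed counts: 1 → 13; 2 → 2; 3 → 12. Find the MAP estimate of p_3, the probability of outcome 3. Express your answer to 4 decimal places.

The posterior is Dirichlet(αᵢ + nᵢ) = Dirichlet(21, 9, 19).
For a Dirichlet(a₁,…,a_K) with all aᵢ > 1, the mode has j-th component (aⱼ − 1)/(Σaᵢ − K).
Here Σaᵢ = 49 and K = 3, so p_3 = (19 − 1)/(49 − 3) = 18/46 ≈ 0.3913.

MAP estimate: 0.3913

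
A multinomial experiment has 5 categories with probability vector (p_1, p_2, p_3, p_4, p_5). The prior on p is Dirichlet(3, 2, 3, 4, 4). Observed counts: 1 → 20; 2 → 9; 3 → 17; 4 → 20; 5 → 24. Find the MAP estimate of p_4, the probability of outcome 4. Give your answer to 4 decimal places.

The posterior is Dirichlet(αᵢ + nᵢ) = Dirichlet(23, 11, 20, 24, 28).
For a Dirichlet(a₁,…,a_K) with all aᵢ > 1, the mode has j-th component (aⱼ − 1)/(Σaᵢ − K).
Here Σaᵢ = 106 and K = 5, so p_4 = (24 − 1)/(106 − 5) = 23/101 ≈ 0.2277.

MAP estimate: 0.2277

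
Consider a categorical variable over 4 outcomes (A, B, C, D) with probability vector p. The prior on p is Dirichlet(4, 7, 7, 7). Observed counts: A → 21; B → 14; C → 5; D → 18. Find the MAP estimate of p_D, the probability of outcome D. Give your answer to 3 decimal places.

MAP estimate of p_D = 0.304

The posterior is Dirichlet(αᵢ + nᵢ) = Dirichlet(25, 21, 12, 25).
For a Dirichlet(a₁,…,a_K) with all aᵢ > 1, the mode has j-th component (aⱼ − 1)/(Σaᵢ − K).
Here Σaᵢ = 83 and K = 4, so p_D = (25 − 1)/(83 − 4) = 24/79 ≈ 0.304.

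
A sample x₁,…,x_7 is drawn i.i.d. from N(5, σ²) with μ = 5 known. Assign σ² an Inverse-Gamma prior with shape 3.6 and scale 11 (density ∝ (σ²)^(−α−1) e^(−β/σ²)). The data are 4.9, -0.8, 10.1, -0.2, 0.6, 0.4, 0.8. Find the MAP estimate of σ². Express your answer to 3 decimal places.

Sum of squared deviations about the known mean: SS = (4.9−5)² + (-0.8−5)² + (10.1−5)² + (-0.2−5)² + (0.6−5)² + (0.4−5)² + (0.8−5)² = 144.86.
The Normal likelihood contributes (σ²)^(−n/2) exp(−SS/(2σ²)), so the posterior is Inverse-Gamma(α + n/2, β + SS/2) = Inverse-Gamma(7.1, 83.43).
The mode of Inverse-Gamma(a, b) is b/(a+1) = 83.43/8.1 ≈ 10.300.

σ̂²_MAP = 10.300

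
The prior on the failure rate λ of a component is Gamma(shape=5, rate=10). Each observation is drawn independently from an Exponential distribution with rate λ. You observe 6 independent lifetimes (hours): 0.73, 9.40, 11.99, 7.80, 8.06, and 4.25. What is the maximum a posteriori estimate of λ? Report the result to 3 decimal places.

λ̂_MAP = 0.191

The Exponential(rate=λ) likelihood is ∝ λ^n e^(−λΣtᵢ). Here n = 6 and Σtᵢ = 0.73 + 9.40 + 11.99 + 7.80 + 8.06 + 4.25 = 42.23.
Posterior ∝ λ^4e^(−10λ) · λ^6e^(−42.23λ) = λ^10e^(−52.23λ), i.e. Gamma(11, 52.23).
Mode = (a−1)/b = 10/52.23 ≈ 0.191.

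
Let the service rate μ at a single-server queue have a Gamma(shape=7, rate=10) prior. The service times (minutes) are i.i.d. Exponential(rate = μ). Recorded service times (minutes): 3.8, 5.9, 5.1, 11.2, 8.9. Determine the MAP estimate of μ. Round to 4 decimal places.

The Exponential(rate=μ) likelihood is ∝ μ^n e^(−μΣtᵢ). Here n = 5 and Σtᵢ = 3.8 + 5.9 + 5.1 + 11.2 + 8.9 = 34.9.
Posterior ∝ μ^6e^(−10μ) · μ^5e^(−34.9μ) = μ^11e^(−44.9μ), i.e. Gamma(12, 44.9).
Mode = (a−1)/b = 11/44.9 ≈ 0.2450.

μ̂_MAP = 0.2450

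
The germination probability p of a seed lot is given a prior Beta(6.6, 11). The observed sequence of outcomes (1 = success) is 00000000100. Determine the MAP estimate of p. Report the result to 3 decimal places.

Prior: Beta(6.6, 11).
Data: 1 success in 11 trials (from the sequence). The binomial likelihood contributes p(1−p)^10, so the posterior is Beta(6.6+1, 11+10) = Beta(7.6, 21).
For Beta(a, b) with a, b > 1 the mode is (a−1)/(a+b−2) = 6.6/26.6 ≈ 0.248.

p̂_MAP = 0.248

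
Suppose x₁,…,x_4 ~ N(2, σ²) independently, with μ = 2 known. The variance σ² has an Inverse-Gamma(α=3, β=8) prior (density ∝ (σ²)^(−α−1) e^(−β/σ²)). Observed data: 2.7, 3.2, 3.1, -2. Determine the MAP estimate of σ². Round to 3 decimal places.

Sum of squared deviations about the known mean: SS = (2.7−2)² + (3.2−2)² + (3.1−2)² + (-2−2)² = 19.14.
The Normal likelihood contributes (σ²)^(−n/2) exp(−SS/(2σ²)), so the posterior is Inverse-Gamma(α + n/2, β + SS/2) = Inverse-Gamma(5, 17.57).
The mode of Inverse-Gamma(a, b) is b/(a+1) = 17.57/6 ≈ 2.928.

σ̂²_MAP = 2.928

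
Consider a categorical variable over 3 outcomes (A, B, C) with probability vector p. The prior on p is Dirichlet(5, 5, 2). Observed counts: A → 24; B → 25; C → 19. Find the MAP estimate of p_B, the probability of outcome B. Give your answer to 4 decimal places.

The posterior is Dirichlet(αᵢ + nᵢ) = Dirichlet(29, 30, 21).
For a Dirichlet(a₁,…,a_K) with all aᵢ > 1, the mode has j-th component (aⱼ − 1)/(Σaᵢ − K).
Here Σaᵢ = 80 and K = 3, so p_B = (30 − 1)/(80 − 3) = 29/77 ≈ 0.3766.

MAP estimate of p_B = 0.3766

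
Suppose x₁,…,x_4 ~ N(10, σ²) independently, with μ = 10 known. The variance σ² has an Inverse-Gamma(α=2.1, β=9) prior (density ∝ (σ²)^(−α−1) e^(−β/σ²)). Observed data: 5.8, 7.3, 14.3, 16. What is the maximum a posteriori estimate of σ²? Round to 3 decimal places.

Sum of squared deviations about the known mean: SS = (5.8−10)² + (7.3−10)² + (14.3−10)² + (16−10)² = 79.42.
The Normal likelihood contributes (σ²)^(−n/2) exp(−SS/(2σ²)), so the posterior is Inverse-Gamma(α + n/2, β + SS/2) = Inverse-Gamma(4.1, 48.71).
The mode of Inverse-Gamma(a, b) is b/(a+1) = 48.71/5.1 ≈ 9.551.

σ̂²_MAP = 9.551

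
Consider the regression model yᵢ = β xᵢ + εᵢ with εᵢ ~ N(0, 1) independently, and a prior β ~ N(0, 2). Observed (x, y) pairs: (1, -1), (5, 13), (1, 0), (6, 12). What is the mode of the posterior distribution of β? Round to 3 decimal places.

log p(β | y) = −Σ(yᵢ − βxᵢ)²/(2·1) − β²/(2·2) + const.
Setting the derivative to zero: Σxᵢ(yᵢ − βxᵢ)/1 − β/2 = 0, so β = Σxᵢyᵢ / (Σxᵢ² + σ²/τ²).
Σxᵢyᵢ = 1·(-1) + 5·13 + 1·0 + 6·12 = 136; Σxᵢ² = 63; σ²/τ² = 0.5.
β̂_MAP = 136 / (63 + 0.5) = 136/63.5 ≈ 2.142.

β̂_MAP = 2.142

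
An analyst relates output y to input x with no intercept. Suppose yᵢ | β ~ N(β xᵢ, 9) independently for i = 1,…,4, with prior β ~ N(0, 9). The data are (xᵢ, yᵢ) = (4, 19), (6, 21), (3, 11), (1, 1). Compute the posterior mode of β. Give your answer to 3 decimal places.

log p(β | y) = −Σ(yᵢ − βxᵢ)²/(2·9) − β²/(2·9) + const.
Setting the derivative to zero: Σxᵢ(yᵢ − βxᵢ)/9 − β/9 = 0, so β = Σxᵢyᵢ / (Σxᵢ² + σ²/τ²).
Σxᵢyᵢ = 4·19 + 6·21 + 3·11 + 1·1 = 236; Σxᵢ² = 62; σ²/τ² = 1.
β̂_MAP = 236 / (62 + 1) = 236/63 ≈ 3.746.

β̂_MAP = 3.746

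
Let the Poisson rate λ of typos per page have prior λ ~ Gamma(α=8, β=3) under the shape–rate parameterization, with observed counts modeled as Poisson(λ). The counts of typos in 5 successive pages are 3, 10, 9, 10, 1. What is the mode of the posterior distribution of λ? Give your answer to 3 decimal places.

Σxᵢ = 3+10+9+10+1 = 33, with n = 5.
Posterior ∝ λ^7e^(−3λ) · λ^33e^(−5λ) = λ^40e^(−8λ), i.e. Gamma(shape=41, rate=8).
The mode of a Gamma(a, b) with a ≥ 1 (shape–rate) is (a−1)/b = 40/8 ≈ 5.000.

λ̂_MAP = 5.000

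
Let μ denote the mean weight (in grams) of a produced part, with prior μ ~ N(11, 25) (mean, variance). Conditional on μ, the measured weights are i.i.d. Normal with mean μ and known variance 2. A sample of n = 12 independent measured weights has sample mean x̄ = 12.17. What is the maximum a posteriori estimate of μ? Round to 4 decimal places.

μ̂_MAP = 12.1623

n = 12, x̄ = 12.17.
For a Normal prior and Normal likelihood with known variance, the posterior is Normal; its mode equals its mean, the precision-weighted average.
Prior precision 1/σ₀² = 1/25 = 0.04; data precision n/σ² = 12/2 = 6.
μ̂ = (0.04·11 + 6·12.17) / (0.04 + 6) = 73.46/6.04 = 3673/302 ≈ 12.1623.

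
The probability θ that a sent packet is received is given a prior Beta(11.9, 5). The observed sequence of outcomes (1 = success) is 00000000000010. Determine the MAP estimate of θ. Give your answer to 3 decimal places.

θ̂_MAP = 0.412

Prior: Beta(11.9, 5).
Data: 1 success in 14 trials (from the sequence). The binomial likelihood contributes θ(1−θ)^13, so the posterior is Beta(11.9+1, 5+13) = Beta(12.9, 18).
For Beta(a, b) with a, b > 1 the mode is (a−1)/(a+b−2) = 11.9/28.9 ≈ 0.412.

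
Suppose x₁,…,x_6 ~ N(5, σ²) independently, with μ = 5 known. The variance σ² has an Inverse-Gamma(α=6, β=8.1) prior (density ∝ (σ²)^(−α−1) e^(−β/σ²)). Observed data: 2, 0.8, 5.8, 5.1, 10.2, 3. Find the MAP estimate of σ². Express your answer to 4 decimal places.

Sum of squared deviations about the known mean: SS = (2−5)² + (0.8−5)² + (5.8−5)² + (5.1−5)² + (10.2−5)² + (3−5)² = 58.33.
The Normal likelihood contributes (σ²)^(−n/2) exp(−SS/(2σ²)), so the posterior is Inverse-Gamma(α + n/2, β + SS/2) = Inverse-Gamma(9, 37.265).
The mode of Inverse-Gamma(a, b) is b/(a+1) = 37.265/10 ≈ 3.7265.

σ̂²_MAP = 3.7265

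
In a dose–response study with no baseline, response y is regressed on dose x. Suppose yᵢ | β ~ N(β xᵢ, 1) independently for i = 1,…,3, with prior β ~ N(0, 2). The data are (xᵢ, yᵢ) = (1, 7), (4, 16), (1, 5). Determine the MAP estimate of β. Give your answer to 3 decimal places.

log p(β | y) = −Σ(yᵢ − βxᵢ)²/(2·1) − β²/(2·2) + const.
Setting the derivative to zero: Σxᵢ(yᵢ − βxᵢ)/1 − β/2 = 0, so β = Σxᵢyᵢ / (Σxᵢ² + σ²/τ²).
Σxᵢyᵢ = 1·7 + 4·16 + 1·5 = 76; Σxᵢ² = 18; σ²/τ² = 0.5.
β̂_MAP = 76 / (18 + 0.5) = 76/18.5 ≈ 4.108.

β̂_MAP = 4.108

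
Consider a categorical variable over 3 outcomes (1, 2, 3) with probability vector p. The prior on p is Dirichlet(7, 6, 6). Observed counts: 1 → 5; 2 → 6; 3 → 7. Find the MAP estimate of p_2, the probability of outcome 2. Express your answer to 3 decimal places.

The posterior is Dirichlet(αᵢ + nᵢ) = Dirichlet(12, 12, 13).
For a Dirichlet(a₁,…,a_K) with all aᵢ > 1, the mode has j-th component (aⱼ − 1)/(Σaᵢ − K).
Here Σaᵢ = 37 and K = 3, so p_2 = (12 − 1)/(37 − 3) = 11/34 ≈ 0.324.

MAP estimate: 0.324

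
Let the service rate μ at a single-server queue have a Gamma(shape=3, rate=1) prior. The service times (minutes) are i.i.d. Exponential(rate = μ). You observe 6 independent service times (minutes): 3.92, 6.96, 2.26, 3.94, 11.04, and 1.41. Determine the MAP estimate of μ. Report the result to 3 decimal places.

μ̂_MAP = 0.262

The Exponential(rate=μ) likelihood is ∝ μ^n e^(−μΣtᵢ). Here n = 6 and Σtᵢ = 3.92 + 6.96 + 2.26 + 3.94 + 11.04 + 1.41 = 29.53.
Posterior ∝ μ^2e^(−1μ) · μ^6e^(−29.53μ) = μ^8e^(−30.53μ), i.e. Gamma(9, 30.53).
Mode = (a−1)/b = 8/30.53 ≈ 0.262.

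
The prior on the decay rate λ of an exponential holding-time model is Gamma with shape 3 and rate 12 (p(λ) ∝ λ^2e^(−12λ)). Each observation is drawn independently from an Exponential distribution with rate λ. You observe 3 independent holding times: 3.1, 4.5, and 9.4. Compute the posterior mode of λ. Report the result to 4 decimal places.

The Exponential(rate=λ) likelihood is ∝ λ^n e^(−λΣtᵢ). Here n = 3 and Σtᵢ = 3.1 + 4.5 + 9.4 = 17.
Posterior ∝ λ^2e^(−12λ) · λ^3e^(−17λ) = λ^5e^(−29λ), i.e. Gamma(6, 29).
Mode = (a−1)/b = 5/29 ≈ 0.1724.

λ̂_MAP = 0.1724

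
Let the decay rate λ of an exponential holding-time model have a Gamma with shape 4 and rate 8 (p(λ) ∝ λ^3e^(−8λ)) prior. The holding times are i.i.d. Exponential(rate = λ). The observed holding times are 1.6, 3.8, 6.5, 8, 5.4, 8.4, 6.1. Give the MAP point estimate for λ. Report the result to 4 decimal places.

λ̂_MAP = 0.2092

The Exponential(rate=λ) likelihood is ∝ λ^n e^(−λΣtᵢ). Here n = 7 and Σtᵢ = 1.6 + 3.8 + 6.5 + 8 + 5.4 + 8.4 + 6.1 = 39.8.
Posterior ∝ λ^3e^(−8λ) · λ^7e^(−39.8λ) = λ^10e^(−47.8λ), i.e. Gamma(11, 47.8).
Mode = (a−1)/b = 10/47.8 ≈ 0.2092.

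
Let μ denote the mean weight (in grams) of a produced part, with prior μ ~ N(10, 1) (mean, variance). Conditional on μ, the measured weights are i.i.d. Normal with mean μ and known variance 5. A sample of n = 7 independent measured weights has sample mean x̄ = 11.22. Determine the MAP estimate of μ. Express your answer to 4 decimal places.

μ̂_MAP = 10.7117

n = 7, x̄ = 11.22.
For a Normal prior and Normal likelihood with known variance, the posterior is Normal; its mode equals its mean, the precision-weighted average.
Prior precision 1/σ₀² = 1/1 = 1; data precision n/σ² = 7/5 = 1.4.
μ̂ = (1·10 + 1.4·11.22) / (1 + 1.4) = 25.708/2.4 = 6427/600 ≈ 10.7117.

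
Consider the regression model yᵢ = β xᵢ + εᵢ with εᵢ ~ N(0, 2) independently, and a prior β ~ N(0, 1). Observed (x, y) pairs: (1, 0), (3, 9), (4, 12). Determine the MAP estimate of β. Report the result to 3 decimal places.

β̂_MAP = 2.679

log p(β | y) = −Σ(yᵢ − βxᵢ)²/(2·2) − β²/(2·1) + const.
Setting the derivative to zero: Σxᵢ(yᵢ − βxᵢ)/2 − β/1 = 0, so β = Σxᵢyᵢ / (Σxᵢ² + σ²/τ²).
Σxᵢyᵢ = 1·0 + 3·9 + 4·12 = 75; Σxᵢ² = 26; σ²/τ² = 2.
β̂_MAP = 75 / (26 + 2) = 75/28 ≈ 2.679.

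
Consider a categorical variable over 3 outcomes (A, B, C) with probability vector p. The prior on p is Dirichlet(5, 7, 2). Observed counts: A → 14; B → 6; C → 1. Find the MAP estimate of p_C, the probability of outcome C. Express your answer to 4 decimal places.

MAP estimate of p_C = 0.0625

The posterior is Dirichlet(αᵢ + nᵢ) = Dirichlet(19, 13, 3).
For a Dirichlet(a₁,…,a_K) with all aᵢ > 1, the mode has j-th component (aⱼ − 1)/(Σaᵢ − K).
Here Σaᵢ = 35 and K = 3, so p_C = (3 − 1)/(35 − 3) = 2/32 ≈ 0.0625.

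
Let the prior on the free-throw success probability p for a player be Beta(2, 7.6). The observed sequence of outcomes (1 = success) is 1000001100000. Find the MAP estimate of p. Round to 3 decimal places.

p̂_MAP = 0.194

Prior: Beta(2, 7.6).
Data: 3 successes in 13 trials (from the sequence). The binomial likelihood contributes p^3(1−p)^10, so the posterior is Beta(2+3, 7.6+10) = Beta(5, 17.6).
For Beta(a, b) with a, b > 1 the mode is (a−1)/(a+b−2) = 4/20.6 ≈ 0.194.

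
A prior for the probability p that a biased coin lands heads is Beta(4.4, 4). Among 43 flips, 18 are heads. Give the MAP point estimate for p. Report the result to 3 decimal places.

p̂_MAP = 0.433

Prior: Beta(4.4, 4).
Data: 18 successes in 43 trials. The binomial likelihood contributes p^18(1−p)^25, so the posterior is Beta(4.4+18, 4+25) = Beta(22.4, 29).
For Beta(a, b) with a, b > 1 the mode is (a−1)/(a+b−2) = 21.4/49.4 ≈ 0.433.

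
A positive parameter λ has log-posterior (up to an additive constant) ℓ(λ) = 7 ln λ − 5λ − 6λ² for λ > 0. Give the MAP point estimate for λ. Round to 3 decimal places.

λ̂_MAP = 0.583

ℓ'(λ) = 7/λ − 5 − 12λ. Setting this to zero and multiplying by λ: 12λ² + 5λ − 7 = 0.
λ = (−5 + √(5² + 4·12·7)) / (2·12) = (−5 + √361) / 24 = (−5 + 19)/24 = 7/12.
ℓ''(λ) = −7/λ² − 12 < 0, confirming a maximum.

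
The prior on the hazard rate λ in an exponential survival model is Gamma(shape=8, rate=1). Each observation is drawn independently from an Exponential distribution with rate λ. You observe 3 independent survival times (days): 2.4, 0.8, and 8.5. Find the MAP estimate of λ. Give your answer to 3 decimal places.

λ̂_MAP = 0.787

The Exponential(rate=λ) likelihood is ∝ λ^n e^(−λΣtᵢ). Here n = 3 and Σtᵢ = 2.4 + 0.8 + 8.5 = 11.7.
Posterior ∝ λ^7e^(−1λ) · λ^3e^(−11.7λ) = λ^10e^(−12.7λ), i.e. Gamma(11, 12.7).
Mode = (a−1)/b = 10/12.7 ≈ 0.787.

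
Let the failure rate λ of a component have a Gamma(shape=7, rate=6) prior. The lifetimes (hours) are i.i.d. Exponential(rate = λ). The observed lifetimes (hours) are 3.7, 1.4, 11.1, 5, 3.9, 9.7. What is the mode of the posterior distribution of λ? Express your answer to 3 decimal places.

λ̂_MAP = 0.294

The Exponential(rate=λ) likelihood is ∝ λ^n e^(−λΣtᵢ). Here n = 6 and Σtᵢ = 3.7 + 1.4 + 11.1 + 5 + 3.9 + 9.7 = 34.8.
Posterior ∝ λ^6e^(−6λ) · λ^6e^(−34.8λ) = λ^12e^(−40.8λ), i.e. Gamma(13, 40.8).
Mode = (a−1)/b = 12/40.8 ≈ 0.294.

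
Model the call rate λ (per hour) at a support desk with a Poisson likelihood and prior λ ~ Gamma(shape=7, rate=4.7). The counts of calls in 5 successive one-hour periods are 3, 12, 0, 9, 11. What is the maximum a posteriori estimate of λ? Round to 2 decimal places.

λ̂_MAP = 4.23

Σxᵢ = 3+12+0+9+11 = 35, with n = 5.
Posterior ∝ λ^6e^(−4.7λ) · λ^35e^(−5λ) = λ^41e^(−9.7λ), i.e. Gamma(shape=42, rate=9.7).
The mode of a Gamma(a, b) with a ≥ 1 (shape–rate) is (a−1)/b = 41/9.7 ≈ 4.23.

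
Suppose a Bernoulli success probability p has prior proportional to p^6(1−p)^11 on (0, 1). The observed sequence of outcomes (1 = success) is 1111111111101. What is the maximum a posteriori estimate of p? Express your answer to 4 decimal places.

The prior density ∝ p^6(1−p)^11 is the kernel of Beta(7, 12).
Data: 12 successes in 13 trials (from the sequence). The binomial likelihood contributes p^12(1−p)^1, so the posterior is Beta(7+12, 12+1) = Beta(19, 13).
For Beta(a, b) with a, b > 1 the mode is (a−1)/(a+b−2) = 18/30 ≈ 0.6000.

p̂_MAP = 0.6000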